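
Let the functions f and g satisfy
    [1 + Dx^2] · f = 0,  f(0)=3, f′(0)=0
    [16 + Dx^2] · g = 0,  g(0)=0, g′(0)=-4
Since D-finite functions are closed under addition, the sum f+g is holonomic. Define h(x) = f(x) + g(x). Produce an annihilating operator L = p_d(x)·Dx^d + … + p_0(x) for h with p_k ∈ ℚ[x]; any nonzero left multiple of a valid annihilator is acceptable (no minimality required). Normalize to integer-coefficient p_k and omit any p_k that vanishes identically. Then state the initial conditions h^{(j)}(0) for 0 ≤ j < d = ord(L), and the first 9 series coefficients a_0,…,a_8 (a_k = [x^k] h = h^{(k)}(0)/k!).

f: a_k = 3, 0, -3/2, 0, 1/8, 0, -1/240, 0, 1/13440, …
g: a_k = 0, -4, 0, 32/3, 0, -128/15, 0, 1024/315, 0, …
L₀ := lclm(L_f,L_g); ord L₀ ≤ 2+2.
L = 16 + 17·Dx^2 + Dx^4  (order 4).
h: a_k = 3, -4, -3/2, 32/3, 1/8, -128/15, -1/240, 1024/315, 1/13440, …
ICs: h(0) = 3, h′(0) = -4, h′′(0) = -3, h′′′(0) = 64.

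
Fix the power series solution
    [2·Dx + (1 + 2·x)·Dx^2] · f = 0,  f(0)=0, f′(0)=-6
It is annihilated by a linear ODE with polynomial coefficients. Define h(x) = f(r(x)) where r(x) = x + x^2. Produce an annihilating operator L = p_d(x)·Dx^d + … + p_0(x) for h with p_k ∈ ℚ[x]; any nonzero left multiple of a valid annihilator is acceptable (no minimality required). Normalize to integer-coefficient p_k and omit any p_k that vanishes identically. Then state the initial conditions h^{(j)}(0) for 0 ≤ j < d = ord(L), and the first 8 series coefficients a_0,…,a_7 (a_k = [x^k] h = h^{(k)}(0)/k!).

L = (4·x + 4·x^2)·Dx + (1 + 4·x + 6·x^2 + 4·x^3)·Dx^2  (order 2).
h: a_k = 0, -6, 0, 4, -6, 24/5, 0, -48/7, …
ICs: h(0) = 0, h′(0) = -6.

f: a_k = 0, -6, 6, -8, 12, -96/5, 32, -384/7, …
Substitute x→r, Dx→(1/r')Dx; clear ⇒ L₀.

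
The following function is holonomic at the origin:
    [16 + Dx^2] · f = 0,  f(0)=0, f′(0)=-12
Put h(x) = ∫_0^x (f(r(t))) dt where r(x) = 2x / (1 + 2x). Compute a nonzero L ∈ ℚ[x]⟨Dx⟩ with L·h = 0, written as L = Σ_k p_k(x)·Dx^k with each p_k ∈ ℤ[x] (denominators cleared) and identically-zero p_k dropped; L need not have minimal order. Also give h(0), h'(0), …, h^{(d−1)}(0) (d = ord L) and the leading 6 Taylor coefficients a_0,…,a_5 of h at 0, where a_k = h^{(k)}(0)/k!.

f: a_k = 0, -12, 0, 32, 0, -128/5, …
h₀=f(r): pull back L_f along r ⇒ L₀.
h=∫₀ˣh₀: take L = L₀·Dx.
L = 64·Dx + (4 + 24·x + 48·x^2 + 32·x^3)·Dx^2 + (1 + 8·x + 24·x^2 + 32·x^3 + 16·x^4)·Dx^3  (order 3).
h: a_k = 0, 0, -12, 16, 40, -1344/5, …
ICs: h(0) = 0, h′(0) = 0, h′′(0) = -24.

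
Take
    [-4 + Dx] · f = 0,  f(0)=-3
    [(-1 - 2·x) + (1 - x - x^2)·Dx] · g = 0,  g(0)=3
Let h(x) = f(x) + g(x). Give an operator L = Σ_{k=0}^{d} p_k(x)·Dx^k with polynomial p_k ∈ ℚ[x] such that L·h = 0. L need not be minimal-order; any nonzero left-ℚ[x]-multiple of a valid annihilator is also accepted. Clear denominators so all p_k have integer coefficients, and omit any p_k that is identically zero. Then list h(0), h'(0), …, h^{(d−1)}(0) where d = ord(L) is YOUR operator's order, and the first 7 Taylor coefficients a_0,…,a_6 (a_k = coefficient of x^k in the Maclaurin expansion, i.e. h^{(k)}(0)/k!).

f: a_k = -3, -12, -24, -32, -32, -128/5, -256/15, …
g: a_k = 3, 3, 6, 9, 15, 24, 39, …
L₀ := lclm(L_f,L_g); ord L₀ ≤ 1+1.
L = (8·x + 72·x^2 + 32·x^3) + (12 - 38·x - 22·x^2 + 32·x^3 + 16·x^4)·Dx + (-3 + 9·x + x^2 - 10·x^3 - 4·x^4)·Dx^2  (order 2).
h: a_k = 0, -9, -18, -23, -17, -8/5, 329/15, …
ICs: h(0) = 0, h′(0) = -9.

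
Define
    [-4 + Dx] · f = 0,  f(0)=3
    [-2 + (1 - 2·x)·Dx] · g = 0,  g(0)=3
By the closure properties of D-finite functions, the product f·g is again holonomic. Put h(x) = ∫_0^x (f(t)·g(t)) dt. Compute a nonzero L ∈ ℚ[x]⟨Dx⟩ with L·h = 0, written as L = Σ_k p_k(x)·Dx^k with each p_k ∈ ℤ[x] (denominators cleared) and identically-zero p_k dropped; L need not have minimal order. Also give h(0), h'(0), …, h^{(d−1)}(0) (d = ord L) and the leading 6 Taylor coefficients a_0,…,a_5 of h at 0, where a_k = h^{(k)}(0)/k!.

L = (6 - 8·x)·Dx + (-1 + 2·x)·Dx^2  (order 2).
h: a_k = 0, 9, 27, 60, 114, 1008/5, …
ICs: h(0) = 0, h′(0) = 9.

f: a_k = 3, 12, 24, 32, 32, 128/5, …
g: a_k = 3, 6, 12, 24, 48, 96, …
Sym-product of L_f,L_g gives L₀ (≤ ord 1).
∫: right-multiply L₀ by Dx.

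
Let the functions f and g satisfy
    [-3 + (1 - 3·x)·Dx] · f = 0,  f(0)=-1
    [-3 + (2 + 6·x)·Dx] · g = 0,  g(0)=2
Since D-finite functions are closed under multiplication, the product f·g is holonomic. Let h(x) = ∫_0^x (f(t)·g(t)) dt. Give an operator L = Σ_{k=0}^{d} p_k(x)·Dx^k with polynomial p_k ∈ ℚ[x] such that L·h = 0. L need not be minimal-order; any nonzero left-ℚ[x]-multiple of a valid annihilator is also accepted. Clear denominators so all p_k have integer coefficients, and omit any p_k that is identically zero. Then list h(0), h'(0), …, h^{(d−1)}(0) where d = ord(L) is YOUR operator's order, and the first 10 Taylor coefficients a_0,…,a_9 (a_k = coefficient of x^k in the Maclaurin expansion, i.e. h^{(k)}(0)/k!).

f: a_k = -1, -3, -9, -27, -81, -243, -729, -2187, -6561, -19683, …
g: a_k = 2, 3, -9/4, 27/8, -405/64, 1701/128, -15309/512, 72171/1024, -2814669/16384, 14073345/32768, …
Sym-product of L_f,L_g gives L₀ (≤ ord 1).
∫: right-multiply L₀ by Dx.
L = (9 + 9·x)·Dx + (-2 + 18·x^2)·Dx^2  (order 2).
h: a_k = 0, -2, -9/2, -33/4, -621/32, -14499/320, -29565/256, -1049031/3584, -6366357/8192, -33641163/16384, …
ICs: h(0) = 0, h′(0) = -2.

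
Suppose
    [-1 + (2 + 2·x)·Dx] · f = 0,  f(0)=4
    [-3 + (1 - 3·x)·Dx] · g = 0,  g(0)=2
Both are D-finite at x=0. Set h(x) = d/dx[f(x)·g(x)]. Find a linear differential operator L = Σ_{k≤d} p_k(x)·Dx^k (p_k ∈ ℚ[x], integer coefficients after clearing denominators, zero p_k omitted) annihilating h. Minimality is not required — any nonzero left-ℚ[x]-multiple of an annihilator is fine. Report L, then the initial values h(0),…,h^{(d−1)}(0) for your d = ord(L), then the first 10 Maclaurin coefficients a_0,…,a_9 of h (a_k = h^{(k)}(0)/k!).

f: a_k = 4, 2, -1/2, 1/4, -5/32, 7/64, -21/256, 33/512, -429/8192, 715/16384, …
g: a_k = 2, 6, 18, 54, 162, 486, 1458, 4374, 13122, 39366, …
Product ⇒ symmetric product L₀, ord ≤ 1.
Differentiate: ansatz ord ≤ ord L₀ ⇒ L.
L = (83 + 126·x + 27·x^2) + (-14 + 22·x + 54·x^2 + 18·x^3)·Dx  (order 1).
h: a_k = 28, 166, 1497/2, 11971/4, 359165/32, 2585925/64, 36203181/256, 248249955/512, 13405504005/8192, 89370014545/16384, …
ICs: h(0) = 28.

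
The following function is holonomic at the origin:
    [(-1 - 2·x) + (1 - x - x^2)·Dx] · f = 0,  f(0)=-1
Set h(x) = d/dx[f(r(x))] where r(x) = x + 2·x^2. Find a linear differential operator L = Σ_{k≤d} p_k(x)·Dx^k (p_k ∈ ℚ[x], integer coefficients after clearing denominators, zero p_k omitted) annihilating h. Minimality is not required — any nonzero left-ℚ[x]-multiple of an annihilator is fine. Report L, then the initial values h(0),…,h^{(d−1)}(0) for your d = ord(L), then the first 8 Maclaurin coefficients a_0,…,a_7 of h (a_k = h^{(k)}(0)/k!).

L = (8 + 42·x + 126·x^2 + 208·x^3 + 408·x^4 + 480·x^5 + 320·x^6) + (-1 - 5·x - 3·x^2 + 18·x^3 + 80·x^4 + 120·x^5 + 112·x^6 + 64·x^7)·Dx  (order 1).
h: a_k = -1, -8, -33, -124, -420, -1422, -4599, -14624, …
ICs: h(0) = -1.

f: a_k = -1, -1, -2, -3, -5, -8, -13, -21, …
L₀ from L_f via x↦r, Dx↦r'^{-1}Dx.
Differentiate: ansatz ord ≤ ord L₀ ⇒ L.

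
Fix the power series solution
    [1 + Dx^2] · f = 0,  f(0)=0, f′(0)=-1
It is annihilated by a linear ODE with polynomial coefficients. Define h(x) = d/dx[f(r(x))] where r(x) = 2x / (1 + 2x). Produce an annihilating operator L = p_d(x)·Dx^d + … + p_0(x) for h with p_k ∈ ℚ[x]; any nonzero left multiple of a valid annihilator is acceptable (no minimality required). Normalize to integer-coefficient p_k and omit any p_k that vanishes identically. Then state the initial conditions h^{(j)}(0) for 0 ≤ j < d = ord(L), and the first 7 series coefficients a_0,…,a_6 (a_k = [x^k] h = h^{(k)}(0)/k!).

L = (28 + 96·x + 96·x^2) + (12 + 72·x + 144·x^2 + 96·x^3)·Dx + (1 + 8·x + 24·x^2 + 32·x^3 + 16·x^4)·Dx^2  (order 2).
h: a_k = -2, 8, -20, 32, -4/3, -240, 55448/45, …
ICs: h(0) = -2, h′(0) = 8.

f: a_k = 0, -1, 0, 1/6, 0, -1/120, 0, …
L₀ from L_f via x↦r, Dx↦r'^{-1}Dx.
h₀' ⇒ L via d/dx closure of L₀.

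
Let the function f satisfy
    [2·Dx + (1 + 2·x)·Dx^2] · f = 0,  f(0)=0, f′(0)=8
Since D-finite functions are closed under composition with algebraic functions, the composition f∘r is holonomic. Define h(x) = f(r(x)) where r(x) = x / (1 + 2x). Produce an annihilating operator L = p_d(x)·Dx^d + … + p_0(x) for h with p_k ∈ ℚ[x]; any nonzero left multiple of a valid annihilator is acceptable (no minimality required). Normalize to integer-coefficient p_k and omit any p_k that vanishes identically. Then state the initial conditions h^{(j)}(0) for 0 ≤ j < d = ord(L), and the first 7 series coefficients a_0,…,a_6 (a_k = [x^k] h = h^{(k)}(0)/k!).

L = (6 + 16·x)·Dx + (1 + 6·x + 8·x^2)·Dx^2  (order 2).
h: a_k = 0, 8, -24, 224/3, -240, 3968/5, -2688, …
ICs: h(0) = 0, h′(0) = 8.

f: a_k = 0, 8, -8, 32/3, -16, 128/5, -128/3, …
h₀=f(r): pull back L_f along r ⇒ L₀.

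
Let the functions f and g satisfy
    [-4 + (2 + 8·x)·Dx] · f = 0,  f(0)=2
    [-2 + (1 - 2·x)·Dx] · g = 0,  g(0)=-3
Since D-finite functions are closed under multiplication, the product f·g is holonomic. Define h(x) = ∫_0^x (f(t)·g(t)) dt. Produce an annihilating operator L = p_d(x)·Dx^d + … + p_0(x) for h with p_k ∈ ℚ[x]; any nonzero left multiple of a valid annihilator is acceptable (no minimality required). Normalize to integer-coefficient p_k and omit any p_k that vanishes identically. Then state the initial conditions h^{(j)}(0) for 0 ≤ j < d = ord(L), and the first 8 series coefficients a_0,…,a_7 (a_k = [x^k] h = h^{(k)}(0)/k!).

L = (4 + 4·x)·Dx + (-1 - 2·x + 8·x^2)·Dx^2  (order 2).
h: a_k = 0, -6, -12, -12, -24, -132/5, -72, -360/7, …
ICs: h(0) = 0, h′(0) = -6.

f: a_k = 2, 4, -4, 8, -20, 56, -168, 528, …
g: a_k = -3, -6, -12, -24, -48, -96, -192, -384, …
h₀=f·g: eliminate ⇒ L₀, order ≤ 1·1.
h=∫₀ˣh₀: take L = L₀·Dx.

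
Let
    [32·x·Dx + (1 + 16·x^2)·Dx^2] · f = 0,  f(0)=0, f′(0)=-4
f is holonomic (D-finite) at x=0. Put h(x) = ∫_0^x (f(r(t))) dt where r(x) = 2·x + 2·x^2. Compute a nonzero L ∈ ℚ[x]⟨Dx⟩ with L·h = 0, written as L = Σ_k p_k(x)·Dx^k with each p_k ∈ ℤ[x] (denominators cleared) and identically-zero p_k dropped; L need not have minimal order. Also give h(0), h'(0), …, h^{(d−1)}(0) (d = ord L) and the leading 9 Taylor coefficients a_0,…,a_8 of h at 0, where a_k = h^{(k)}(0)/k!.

f: a_k = 0, -4, 0, 64/3, 0, -1024/5, 0, 16384/7, 0, …
f∘r: x↦r, Dx↦Dx/r' in L_f ⇒ L₀.
∫: right-multiply L₀ by Dx.
L = (-2 + 128·x + 512·x^2 + 768·x^3 + 384·x^4)·Dx^2 + (1 + 2·x + 64·x^2 + 256·x^3 + 320·x^4 + 128·x^5)·Dx^3  (order 3).
h: a_k = 0, 0, -4, -8/3, 128/3, 512/5, -15104/15, -97792/21, 204800/7, …
ICs: h(0) = 0, h′(0) = 0, h′′(0) = -8.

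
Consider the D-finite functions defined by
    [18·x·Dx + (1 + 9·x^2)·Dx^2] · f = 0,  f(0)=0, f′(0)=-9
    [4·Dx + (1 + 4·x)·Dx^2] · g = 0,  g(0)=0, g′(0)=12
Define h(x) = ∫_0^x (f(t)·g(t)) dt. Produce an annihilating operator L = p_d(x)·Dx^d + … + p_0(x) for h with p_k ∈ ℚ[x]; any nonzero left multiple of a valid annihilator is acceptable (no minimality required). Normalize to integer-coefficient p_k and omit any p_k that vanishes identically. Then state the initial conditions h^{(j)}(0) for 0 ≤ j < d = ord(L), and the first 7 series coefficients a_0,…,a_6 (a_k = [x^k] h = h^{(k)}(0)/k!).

L = (2448 + 17280·x + 76464·x^2 + 518400·x^3 + 1399680·x^4 + 2426112·x^5 + 1679616·x^7)·Dx^2 + (452 + 10800·x + 98028·x^2 + 491184·x^3 + 1840320·x^4 + 4339008·x^5 + 6531840·x^6 + 1259712·x^7 + 5878656·x^8)·Dx^3 + (136 + 1912·x + 18576·x^2 + 103608·x^3 + 389448·x^4 + 1100304·x^5 + 2239488·x^6 + 3277584·x^7 + 1259712·x^8 + 3359232·x^9)·Dx^4 + (13 + 176·x + 1234·x^2 + 6048·x^3 + 22833·x^4 + 68688·x^5 + 154224·x^6 + 279936·x^7 + 399492·x^8 + 209952·x^9 + 419904·x^10)·Dx^5  (order 5).
h: a_k = 0, 0, 0, -36, 54, -252/5, 180, …
ICs: h(0) = 0, h′(0) = 0, h′′(0) = 0, h′′′(0) = -216, h′′′′(0) = 1296.

f: a_k = 0, -9, 0, 27, 0, -729/5, 0, …
g: a_k = 0, 12, -24, 64, -192, 3072/5, -2048, …
Product ⇒ symmetric product L₀, ord ≤ 4.
Integrate: L := L₀·Dx.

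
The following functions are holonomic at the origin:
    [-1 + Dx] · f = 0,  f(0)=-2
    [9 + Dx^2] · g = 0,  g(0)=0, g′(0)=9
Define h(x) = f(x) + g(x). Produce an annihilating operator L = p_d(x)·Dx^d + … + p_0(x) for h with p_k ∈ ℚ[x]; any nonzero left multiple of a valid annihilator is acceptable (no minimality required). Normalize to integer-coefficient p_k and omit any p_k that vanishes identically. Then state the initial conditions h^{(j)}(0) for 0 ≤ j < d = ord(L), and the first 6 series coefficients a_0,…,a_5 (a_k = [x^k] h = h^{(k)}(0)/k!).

f: a_k = -2, -2, -1, -1/3, -1/12, -1/60, …
g: a_k = 0, 9, 0, -27/2, 0, 243/40, …
h₀=f+g: left-lcm gives L₀, ord ≤ 3.
L = -9 + 9·Dx - Dx^2 + Dx^3  (order 3).
h: a_k = -2, 7, -1, -83/6, -1/12, 727/120, …
ICs: h(0) = -2, h′(0) = 7, h′′(0) = -2.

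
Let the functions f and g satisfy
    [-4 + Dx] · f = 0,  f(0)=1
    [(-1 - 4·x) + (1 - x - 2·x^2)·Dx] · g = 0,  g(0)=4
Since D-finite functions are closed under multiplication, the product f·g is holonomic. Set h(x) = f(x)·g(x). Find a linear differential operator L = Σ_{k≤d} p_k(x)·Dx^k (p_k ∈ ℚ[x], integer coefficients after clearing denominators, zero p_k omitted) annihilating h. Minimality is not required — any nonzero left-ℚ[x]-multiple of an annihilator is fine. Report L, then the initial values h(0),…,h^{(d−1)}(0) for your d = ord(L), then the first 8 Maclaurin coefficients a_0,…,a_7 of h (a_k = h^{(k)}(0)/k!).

f: a_k = 1, 4, 8, 32/3, 32/3, 128/15, 256/45, 1024/315, …
g: a_k = 4, 4, 12, 20, 44, 84, 172, 340, …
L₀ := L_f ⊗_s L_g (sym. prod.), ord ≤ 1.
L = (5 - 8·x^2) + (-1 + x + 2·x^2)·Dx  (order 1).
h: a_k = 4, 20, 60, 428/3, 916/3, 3124/5, 11324/9, 158812/63, …
ICs: h(0) = 4.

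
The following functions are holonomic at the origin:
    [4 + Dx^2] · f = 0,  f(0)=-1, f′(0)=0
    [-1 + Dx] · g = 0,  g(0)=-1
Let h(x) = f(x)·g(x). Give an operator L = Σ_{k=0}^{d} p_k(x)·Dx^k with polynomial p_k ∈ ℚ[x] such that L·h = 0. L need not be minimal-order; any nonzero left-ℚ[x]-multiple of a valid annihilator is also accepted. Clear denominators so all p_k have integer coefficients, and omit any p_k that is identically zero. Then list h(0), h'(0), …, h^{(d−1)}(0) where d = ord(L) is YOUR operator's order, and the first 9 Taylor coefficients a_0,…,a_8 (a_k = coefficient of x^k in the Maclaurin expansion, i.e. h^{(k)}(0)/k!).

L = 5 - 2·Dx + Dx^2  (order 2).
h: a_k = 1, 1, -3/2, -11/6, -7/24, 41/120, 13/80, 29/5040, -527/40320, …
ICs: h(0) = 1, h′(0) = 1.

f: a_k = -1, 0, 2, 0, -2/3, 0, 4/45, 0, -2/315, …
g: a_k = -1, -1, -1/2, -1/6, -1/24, -1/120, -1/720, -1/5040, -1/40320, …
Sym-product of L_f,L_g gives L₀ (≤ ord 2).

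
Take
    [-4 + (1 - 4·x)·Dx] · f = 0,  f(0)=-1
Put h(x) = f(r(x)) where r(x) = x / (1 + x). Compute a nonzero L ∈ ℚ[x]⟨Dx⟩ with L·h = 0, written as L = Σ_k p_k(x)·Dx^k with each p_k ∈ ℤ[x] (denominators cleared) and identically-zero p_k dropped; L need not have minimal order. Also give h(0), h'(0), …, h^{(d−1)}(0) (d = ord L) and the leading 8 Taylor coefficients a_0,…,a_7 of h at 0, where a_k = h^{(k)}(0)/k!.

f: a_k = -1, -4, -16, -64, -256, -1024, -4096, -16384, …
f∘r: x↦r, Dx↦Dx/r' in L_f ⇒ L₀.
L = 4 + (-1 + 2·x + 3·x^2)·Dx  (order 1).
h: a_k = -1, -4, -12, -36, -108, -324, -972, -2916, …
ICs: h(0) = -1.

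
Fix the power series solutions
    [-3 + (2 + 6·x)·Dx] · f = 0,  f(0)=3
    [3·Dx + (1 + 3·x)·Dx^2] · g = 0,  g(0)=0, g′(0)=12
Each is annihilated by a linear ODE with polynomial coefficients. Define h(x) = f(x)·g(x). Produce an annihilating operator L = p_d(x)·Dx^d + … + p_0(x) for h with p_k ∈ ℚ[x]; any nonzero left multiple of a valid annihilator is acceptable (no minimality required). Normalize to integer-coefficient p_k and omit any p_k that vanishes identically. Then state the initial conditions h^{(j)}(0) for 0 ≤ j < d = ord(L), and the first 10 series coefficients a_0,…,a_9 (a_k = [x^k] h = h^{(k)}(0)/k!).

f: a_k = 3, 9/2, -27/8, 81/16, -1215/128, 5103/256, -45927/1024, 216513/2048, -8444007/32768, 42220035/65536, …
g: a_k = 0, 12, -18, 36, -81, 972/5, -486, 8748/7, -6561/2, 8748, …
Product ⇒ symmetric product L₀, ord ≤ 2.
L = 9 + (4 + 24·x + 36·x^2)·Dx^2  (order 2).
h: a_k = 0, 36, 0, -27/2, 81/2, -17253/160, 22599/80, -6655041/8960, 17642529/8960, -301983147/57344, …
ICs: h(0) = 0, h′(0) = 36.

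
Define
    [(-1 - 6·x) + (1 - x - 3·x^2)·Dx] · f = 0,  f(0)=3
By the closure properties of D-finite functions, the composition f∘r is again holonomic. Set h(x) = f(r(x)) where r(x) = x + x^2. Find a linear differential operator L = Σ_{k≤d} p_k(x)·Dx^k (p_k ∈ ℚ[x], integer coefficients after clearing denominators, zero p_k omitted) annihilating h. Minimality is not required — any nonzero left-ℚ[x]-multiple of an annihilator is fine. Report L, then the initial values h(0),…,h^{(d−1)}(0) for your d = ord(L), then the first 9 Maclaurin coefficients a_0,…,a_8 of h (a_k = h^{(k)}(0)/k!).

f: a_k = 3, 3, 12, 21, 57, 120, 291, 651, 1524, …
L₀ from L_f via x↦r, Dx↦r'^{-1}Dx.
L = (1 + 8·x + 18·x^2 + 12·x^3) + (-1 + x + 4·x^2 + 6·x^3 + 3·x^4)·Dx  (order 1).
h: a_k = 3, 3, 15, 45, 132, 411, 1254, 3825, 11703, …
ICs: h(0) = 3.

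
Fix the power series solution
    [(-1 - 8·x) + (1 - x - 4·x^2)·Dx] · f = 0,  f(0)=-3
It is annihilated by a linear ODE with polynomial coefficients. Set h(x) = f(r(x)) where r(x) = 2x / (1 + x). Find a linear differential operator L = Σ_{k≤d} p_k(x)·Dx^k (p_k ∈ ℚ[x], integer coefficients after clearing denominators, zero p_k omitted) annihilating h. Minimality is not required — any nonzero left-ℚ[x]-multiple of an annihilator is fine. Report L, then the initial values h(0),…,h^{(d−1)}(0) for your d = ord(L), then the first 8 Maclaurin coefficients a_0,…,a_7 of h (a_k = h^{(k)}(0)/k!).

f: a_k = -3, -3, -15, -27, -87, -195, -543, -1323, …
Substitute x→r, Dx→(1/r')Dx; clear ⇒ L₀.
L = (2 + 34·x) + (-1 - x + 17·x^2 + 17·x^3)·Dx  (order 1).
h: a_k = -3, -6, -54, -102, -918, -1734, -15606, -29478, …
ICs: h(0) = -3.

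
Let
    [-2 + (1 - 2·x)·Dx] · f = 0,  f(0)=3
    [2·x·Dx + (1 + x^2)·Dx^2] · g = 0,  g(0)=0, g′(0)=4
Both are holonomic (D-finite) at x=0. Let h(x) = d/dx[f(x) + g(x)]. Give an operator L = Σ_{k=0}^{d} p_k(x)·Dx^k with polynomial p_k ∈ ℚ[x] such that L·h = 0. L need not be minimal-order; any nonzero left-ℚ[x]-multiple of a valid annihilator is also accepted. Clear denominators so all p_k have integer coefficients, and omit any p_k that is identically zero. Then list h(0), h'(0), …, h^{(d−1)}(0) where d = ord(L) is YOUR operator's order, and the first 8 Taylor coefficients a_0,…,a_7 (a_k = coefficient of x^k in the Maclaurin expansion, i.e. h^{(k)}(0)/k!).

f: a_k = 3, 6, 12, 24, 48, 96, 192, 384, …
g: a_k = 0, 4, 0, -4/3, 0, 4/5, 0, -4/7, …
f+g: L₀ = lclm(L_f,L_g), ord ≤ 1+2.
h₀' ⇒ L via d/dx closure of L₀.
L = (-4 + 32·x + 12·x^2) + (13 - 4·x + 25·x^2 + 12·x^3)·Dx + (-2 + 3·x + 3·x^3 + 2·x^4)·Dx^2  (order 2).
h: a_k = 10, 24, 68, 192, 484, 1152, 2684, 6144, …
ICs: h(0) = 10, h′(0) = 24.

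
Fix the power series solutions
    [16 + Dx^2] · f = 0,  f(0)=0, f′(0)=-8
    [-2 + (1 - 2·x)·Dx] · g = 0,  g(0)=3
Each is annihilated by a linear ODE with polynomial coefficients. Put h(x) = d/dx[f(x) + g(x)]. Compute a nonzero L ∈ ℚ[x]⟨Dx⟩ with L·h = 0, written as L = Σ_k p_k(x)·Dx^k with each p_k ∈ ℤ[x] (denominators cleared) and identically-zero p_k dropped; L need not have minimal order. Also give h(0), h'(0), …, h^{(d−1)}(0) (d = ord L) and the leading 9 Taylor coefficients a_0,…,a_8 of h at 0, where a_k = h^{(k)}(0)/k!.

f: a_k = 0, -8, 0, 64/3, 0, -256/15, 0, 2048/315, 0, …
g: a_k = 3, 6, 12, 24, 48, 96, 192, 384, 768, …
f+g: L₀ = lclm(L_f,L_g), ord ≤ 2+1.
Derive L from L₀ (diff closure).
L = (512 - 512·x + 512·x^2) + (-80 + 288·x - 384·x^2 + 256·x^3)·Dx + (32 - 32·x + 32·x^2)·Dx^2 + (-5 + 18·x - 24·x^2 + 16·x^3)·Dx^3  (order 3).
h: a_k = -2, 24, 136, 192, 1184/3, 1152, 123008/45, 6144, 4350464/315, …
ICs: h(0) = -2, h′(0) = 24, h′′(0) = 272.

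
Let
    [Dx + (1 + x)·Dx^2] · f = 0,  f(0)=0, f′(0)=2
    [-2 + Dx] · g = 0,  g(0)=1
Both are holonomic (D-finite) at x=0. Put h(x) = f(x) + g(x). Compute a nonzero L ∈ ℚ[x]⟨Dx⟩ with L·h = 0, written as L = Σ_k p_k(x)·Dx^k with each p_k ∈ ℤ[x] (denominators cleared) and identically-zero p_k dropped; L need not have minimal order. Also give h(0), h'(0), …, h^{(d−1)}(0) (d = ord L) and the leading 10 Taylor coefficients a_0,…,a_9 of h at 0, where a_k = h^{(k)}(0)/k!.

L = (-8 - 4·x)·Dx + (-2 - 8·x - 4·x^2)·Dx^2 + (3 + 5·x + 2·x^2)·Dx^3  (order 3).
h: a_k = 1, 4, 1, 2, 1/6, 2/3, -11/45, 14/45, -307/1260, 634/2835, …
ICs: h(0) = 1, h′(0) = 4, h′′(0) = 2.

f: a_k = 0, 2, -1, 2/3, -1/2, 2/5, -1/3, 2/7, -1/4, 2/9, …
g: a_k = 1, 2, 2, 4/3, 2/3, 4/15, 4/45, 8/315, 2/315, 4/2835, …
Sum ⇒ L₀ = lclm(L_f,L_g) in ℚ(x)⟨Dx⟩.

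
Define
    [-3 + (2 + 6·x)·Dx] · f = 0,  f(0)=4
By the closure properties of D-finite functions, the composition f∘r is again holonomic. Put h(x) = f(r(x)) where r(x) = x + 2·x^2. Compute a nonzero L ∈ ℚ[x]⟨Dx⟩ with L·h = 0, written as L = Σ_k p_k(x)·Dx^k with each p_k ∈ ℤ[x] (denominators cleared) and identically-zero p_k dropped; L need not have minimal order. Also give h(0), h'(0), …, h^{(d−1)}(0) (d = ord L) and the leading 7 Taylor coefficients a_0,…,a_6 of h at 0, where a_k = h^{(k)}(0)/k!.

L = (-3 - 12·x) + (2 + 6·x + 12·x^2)·Dx  (order 1).
h: a_k = 4, 6, 15/2, -45/4, 315/32, 405/64, -11205/256, …
ICs: h(0) = 4.

f: a_k = 4, 6, -9/2, 27/4, -405/32, 1701/64, -15309/256, …
f∘r: x↦r, Dx↦Dx/r' in L_f ⇒ L₀.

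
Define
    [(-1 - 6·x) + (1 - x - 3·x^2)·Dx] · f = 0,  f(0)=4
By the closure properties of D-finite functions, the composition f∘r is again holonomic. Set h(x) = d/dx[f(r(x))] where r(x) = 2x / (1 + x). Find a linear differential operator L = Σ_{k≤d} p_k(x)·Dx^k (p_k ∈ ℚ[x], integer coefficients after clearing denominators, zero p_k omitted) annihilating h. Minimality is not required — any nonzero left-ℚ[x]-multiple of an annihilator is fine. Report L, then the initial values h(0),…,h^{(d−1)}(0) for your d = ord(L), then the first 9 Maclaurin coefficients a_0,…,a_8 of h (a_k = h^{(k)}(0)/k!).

L = (14 + 78·x + 546·x^2 + 338·x^3) + (-1 - 14·x + 182·x^3 + 169·x^4)·Dx  (order 1).
h: a_k = 8, 112, 312, 2912, 6760, 56784, 123032, 984256, 2056392, …
ICs: h(0) = 8.

f: a_k = 4, 4, 16, 28, 76, 160, 388, 868, 2032, …
Change of var in L_f (x↦r) gives L₀.
h=h₀': d/dx-closure on L₀ ⇒ L.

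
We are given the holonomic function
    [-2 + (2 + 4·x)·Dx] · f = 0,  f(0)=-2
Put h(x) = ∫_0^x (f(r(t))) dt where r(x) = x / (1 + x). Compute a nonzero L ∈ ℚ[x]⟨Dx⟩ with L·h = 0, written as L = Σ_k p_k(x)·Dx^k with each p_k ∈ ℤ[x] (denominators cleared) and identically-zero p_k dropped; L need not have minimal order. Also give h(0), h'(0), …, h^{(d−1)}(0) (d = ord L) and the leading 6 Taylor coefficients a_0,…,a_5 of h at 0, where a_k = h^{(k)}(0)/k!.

L = -Dx + (1 + 4·x + 3·x^2)·Dx^2  (order 2).
h: a_k = 0, -2, -1, 1, -5/4, 37/20, …
ICs: h(0) = 0, h′(0) = -2.

f: a_k = -2, -2, 1, -1, 5/4, -7/4, …
Change of var in L_f (x↦r) gives L₀.
∫: right-multiply L₀ by Dx.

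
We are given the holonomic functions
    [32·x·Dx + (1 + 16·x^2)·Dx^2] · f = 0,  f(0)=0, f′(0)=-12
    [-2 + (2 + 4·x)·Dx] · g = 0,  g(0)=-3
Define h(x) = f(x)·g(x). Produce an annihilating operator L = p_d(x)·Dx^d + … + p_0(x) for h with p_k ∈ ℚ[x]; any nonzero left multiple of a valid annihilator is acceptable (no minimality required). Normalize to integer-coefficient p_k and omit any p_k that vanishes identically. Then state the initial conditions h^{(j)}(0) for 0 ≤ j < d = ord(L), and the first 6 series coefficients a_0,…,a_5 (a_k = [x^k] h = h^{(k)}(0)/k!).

f: a_k = 0, -12, 0, 64, 0, -3072/5, …
g: a_k = -3, -3, 3/2, -3/2, 15/8, -21/8, …
L₀ := L_f ⊗_s L_g (sym. prod.), ord ≤ 2.
L = (3 - 32·x - 16·x^2) + (-2 + 28·x + 96·x^2 + 64·x^3)·Dx + (1 + 4·x + 20·x^2 + 64·x^3 + 64·x^4)·Dx^2  (order 2).
h: a_k = 0, 36, 36, -210, -174, 19167/10, …
ICs: h(0) = 0, h′(0) = 36.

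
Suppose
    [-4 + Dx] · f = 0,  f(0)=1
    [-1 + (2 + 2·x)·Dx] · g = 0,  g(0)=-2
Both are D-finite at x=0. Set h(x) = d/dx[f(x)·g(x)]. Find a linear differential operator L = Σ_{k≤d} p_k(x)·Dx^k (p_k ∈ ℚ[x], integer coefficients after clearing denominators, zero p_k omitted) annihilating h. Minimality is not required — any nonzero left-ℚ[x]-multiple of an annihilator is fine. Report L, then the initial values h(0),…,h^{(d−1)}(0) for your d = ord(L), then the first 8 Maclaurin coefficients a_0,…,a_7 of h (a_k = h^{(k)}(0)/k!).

L = (79 + 144·x + 64·x^2) + (-18 - 34·x - 16·x^2)·Dx  (order 1).
h: a_k = -9, -79/2, -683/8, -1947/16, -49553/384, -417727/3840, -389323/5120, -29265889/645120, …
ICs: h(0) = -9.

f: a_k = 1, 4, 8, 32/3, 32/3, 128/15, 256/45, 1024/315, …
g: a_k = -2, -1, 1/4, -1/8, 5/64, -7/128, 21/512, -33/1024, …
L₀ := L_f ⊗_s L_g (sym. prod.), ord ≤ 1.
Derive L from L₀ (diff closure).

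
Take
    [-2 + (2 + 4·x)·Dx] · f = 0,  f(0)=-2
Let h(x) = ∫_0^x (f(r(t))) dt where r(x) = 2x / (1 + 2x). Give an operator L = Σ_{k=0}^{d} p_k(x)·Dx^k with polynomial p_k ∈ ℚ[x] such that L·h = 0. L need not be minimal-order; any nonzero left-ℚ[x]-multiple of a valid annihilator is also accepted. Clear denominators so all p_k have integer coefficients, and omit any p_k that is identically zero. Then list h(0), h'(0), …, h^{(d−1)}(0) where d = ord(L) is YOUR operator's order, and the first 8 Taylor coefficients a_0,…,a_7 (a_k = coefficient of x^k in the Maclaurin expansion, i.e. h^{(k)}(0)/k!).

f: a_k = -2, -2, 1, -1, 5/4, -7/4, 21/8, -33/8, …
h₀=f(r): pull back L_f along r ⇒ L₀.
∫: right-multiply L₀ by Dx.
L = -2·Dx + (1 + 8·x + 12·x^2)·Dx^2  (order 2).
h: a_k = 0, -2, -2, 4, -10, 148/5, -100, 2616/7, …
ICs: h(0) = 0, h′(0) = -2.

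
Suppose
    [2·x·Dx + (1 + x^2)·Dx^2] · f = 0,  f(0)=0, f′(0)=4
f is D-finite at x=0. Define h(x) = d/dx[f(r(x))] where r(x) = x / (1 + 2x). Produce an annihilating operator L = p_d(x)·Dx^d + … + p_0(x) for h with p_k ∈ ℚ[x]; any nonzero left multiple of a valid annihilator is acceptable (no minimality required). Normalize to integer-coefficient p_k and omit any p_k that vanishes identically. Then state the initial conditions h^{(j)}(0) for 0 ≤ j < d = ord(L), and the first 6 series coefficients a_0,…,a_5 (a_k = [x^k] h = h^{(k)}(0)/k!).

f: a_k = 0, 4, 0, -4/3, 0, 4/5, …
Change of var in L_f (x↦r) gives L₀.
Differentiate: ansatz ord ≤ ord L₀ ⇒ L.
L = (4 + 10·x) + (1 + 4·x + 5·x^2)·Dx  (order 1).
h: a_k = 4, -16, 44, -96, 164, -176, …
ICs: h(0) = 4.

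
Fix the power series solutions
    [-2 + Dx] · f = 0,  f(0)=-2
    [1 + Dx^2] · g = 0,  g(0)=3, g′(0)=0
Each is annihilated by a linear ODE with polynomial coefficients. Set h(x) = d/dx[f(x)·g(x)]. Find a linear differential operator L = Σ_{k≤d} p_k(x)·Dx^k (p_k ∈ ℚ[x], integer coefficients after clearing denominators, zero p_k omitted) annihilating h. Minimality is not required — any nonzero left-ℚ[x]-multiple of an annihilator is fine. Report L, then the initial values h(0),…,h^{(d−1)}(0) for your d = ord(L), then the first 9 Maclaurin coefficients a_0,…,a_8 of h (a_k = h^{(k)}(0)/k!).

f: a_k = -2, -4, -4, -8/3, -4/3, -8/15, -8/45, -16/315, -4/315, …
g: a_k = 3, 0, -3/2, 0, 1/8, 0, -1/240, 0, 1/13440, …
h₀=f·g: eliminate ⇒ L₀, order ≤ 1·2.
Derive L from L₀ (diff closure).
L = 5 - 4·Dx + Dx^2  (order 2).
h: a_k = -12, -18, -6, 7, 19/2, 117/20, 139/60, 527/840, 359/3360, …
ICs: h(0) = -12, h′(0) = -18.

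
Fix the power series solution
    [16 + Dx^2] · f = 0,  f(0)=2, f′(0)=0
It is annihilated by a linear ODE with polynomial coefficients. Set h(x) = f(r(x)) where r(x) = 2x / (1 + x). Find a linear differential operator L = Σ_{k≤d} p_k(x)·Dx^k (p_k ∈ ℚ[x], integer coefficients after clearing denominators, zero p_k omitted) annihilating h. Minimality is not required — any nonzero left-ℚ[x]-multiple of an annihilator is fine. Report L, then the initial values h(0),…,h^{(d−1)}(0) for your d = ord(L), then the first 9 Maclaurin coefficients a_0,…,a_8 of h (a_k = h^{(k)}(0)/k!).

L = 64 + (2 + 6·x + 6·x^2 + 2·x^3)·Dx + (1 + 4·x + 6·x^2 + 4·x^3 + x^4)·Dx^2  (order 2).
h: a_k = 2, 0, -64, 128, 448/3, -3328/3, 106432/45, -10368/5, -932672/315, …
ICs: h(0) = 2, h′(0) = 0.

f: a_k = 2, 0, -16, 0, 64/3, 0, -512/45, 0, 1024/315, …
Change of var in L_f (x↦r) gives L₀.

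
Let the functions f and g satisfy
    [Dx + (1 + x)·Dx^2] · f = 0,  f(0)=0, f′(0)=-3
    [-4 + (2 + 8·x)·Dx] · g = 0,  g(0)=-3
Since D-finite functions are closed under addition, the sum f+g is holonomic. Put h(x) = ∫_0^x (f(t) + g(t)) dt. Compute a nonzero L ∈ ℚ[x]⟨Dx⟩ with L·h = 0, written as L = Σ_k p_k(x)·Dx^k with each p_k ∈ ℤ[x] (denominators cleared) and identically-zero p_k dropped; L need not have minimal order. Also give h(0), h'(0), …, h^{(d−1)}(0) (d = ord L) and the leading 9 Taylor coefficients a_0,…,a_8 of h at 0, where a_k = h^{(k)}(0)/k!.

f: a_k = 0, -3, 3/2, -1, 3/4, -3/5, 1/2, -3/7, 3/8, …
g: a_k = -3, -6, 6, -12, 30, -84, 252, -792, 2574, …
h₀=f+g: left-lcm gives L₀, ord ≤ 3.
h=∫h₀ ⇒ L = L₀·Dx.
L = (-8 + 4·x)·Dx^2 + (-10 - 8·x + 20·x^2)·Dx^3 + (-1 - 3·x + 6·x^2 + 8·x^3)·Dx^4  (order 4).
h: a_k = 0, -3, -9/2, 5/2, -13/4, 123/20, -141/10, 505/14, -5547/56, …
ICs: h(0) = 0, h′(0) = -3, h′′(0) = -9, h′′′(0) = 15.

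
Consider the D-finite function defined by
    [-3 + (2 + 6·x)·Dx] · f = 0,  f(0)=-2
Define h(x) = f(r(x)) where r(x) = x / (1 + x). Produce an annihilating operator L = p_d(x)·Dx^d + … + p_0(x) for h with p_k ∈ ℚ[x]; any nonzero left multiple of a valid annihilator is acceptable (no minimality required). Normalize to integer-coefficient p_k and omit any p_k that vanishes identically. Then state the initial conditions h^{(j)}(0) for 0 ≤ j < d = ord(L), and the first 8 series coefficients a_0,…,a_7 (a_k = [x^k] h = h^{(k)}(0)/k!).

L = -3 + (2 + 10·x + 8·x^2)·Dx  (order 1).
h: a_k = -2, -3, 21/4, -87/8, 1677/64, -9069/128, 106305/512, -658335/1024, …
ICs: h(0) = -2.

f: a_k = -2, -3, 9/4, -27/8, 405/64, -1701/128, 15309/512, -72171/1024, …
h₀=f(r): pull back L_f along r ⇒ L₀.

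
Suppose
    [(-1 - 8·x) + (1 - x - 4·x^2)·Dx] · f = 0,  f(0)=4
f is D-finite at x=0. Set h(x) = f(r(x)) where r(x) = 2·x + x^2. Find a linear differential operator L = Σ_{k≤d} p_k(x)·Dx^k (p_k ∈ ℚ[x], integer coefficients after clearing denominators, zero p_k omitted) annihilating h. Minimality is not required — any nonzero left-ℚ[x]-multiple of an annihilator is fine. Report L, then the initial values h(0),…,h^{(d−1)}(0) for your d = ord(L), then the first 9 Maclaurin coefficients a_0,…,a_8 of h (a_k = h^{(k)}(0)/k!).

L = (2 + 34·x + 48·x^2 + 16·x^3) + (-1 + 2·x + 17·x^2 + 16·x^3 + 4·x^4)·Dx  (order 1).
h: a_k = 4, 8, 84, 368, 2308, 12248, 69956, 386528, 2167508, …
ICs: h(0) = 4.

f: a_k = 4, 4, 20, 36, 116, 260, 724, 1764, 4660, …
f∘r: x↦r, Dx↦Dx/r' in L_f ⇒ L₀.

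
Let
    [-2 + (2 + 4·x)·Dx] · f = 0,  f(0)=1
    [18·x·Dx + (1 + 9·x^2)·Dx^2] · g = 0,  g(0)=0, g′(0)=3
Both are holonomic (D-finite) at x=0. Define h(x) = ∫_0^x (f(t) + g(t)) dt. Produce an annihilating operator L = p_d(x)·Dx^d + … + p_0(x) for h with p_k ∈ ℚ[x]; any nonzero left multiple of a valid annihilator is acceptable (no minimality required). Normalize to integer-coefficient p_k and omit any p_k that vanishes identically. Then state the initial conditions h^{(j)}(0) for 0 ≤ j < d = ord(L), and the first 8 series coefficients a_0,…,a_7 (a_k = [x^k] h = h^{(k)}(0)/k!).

L = (-18 - 90·x + 486·x^2 + 486·x^3)·Dx^2 + (-21 - 72·x + 360·x^2 + 1944·x^3 + 1701·x^4)·Dx^3 + (-1 + 16·x + 54·x^2 + 198·x^3 + 567·x^4 + 486·x^5)·Dx^4  (order 4).
h: a_k = 0, 1, 2, -1/6, -17/8, -1/8, 1979/240, -3/16, …
ICs: h(0) = 0, h′(0) = 1, h′′(0) = 4, h′′′(0) = -1.

f: a_k = 1, 1, -1/2, 1/2, -5/8, 7/8, -21/16, 33/16, …
g: a_k = 0, 3, 0, -9, 0, 243/5, 0, -2187/7, …
Weyl lclm of L_f,L_g ⇒ L₀ (ord ≤ 3).
Integrate: L := L₀·Dx.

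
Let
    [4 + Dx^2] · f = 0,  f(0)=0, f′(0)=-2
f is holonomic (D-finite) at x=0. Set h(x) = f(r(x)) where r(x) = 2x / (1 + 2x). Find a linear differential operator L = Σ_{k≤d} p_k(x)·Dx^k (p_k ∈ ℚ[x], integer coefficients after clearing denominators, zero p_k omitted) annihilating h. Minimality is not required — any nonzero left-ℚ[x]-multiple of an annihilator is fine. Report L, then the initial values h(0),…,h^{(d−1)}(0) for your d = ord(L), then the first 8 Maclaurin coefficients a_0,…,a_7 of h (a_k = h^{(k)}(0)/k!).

f: a_k = 0, -2, 0, 4/3, 0, -4/15, 0, 8/315, …
h₀=f(r): pull back L_f along r ⇒ L₀.
L = 16 + (4 + 24·x + 48·x^2 + 32·x^3)·Dx + (1 + 8·x + 24·x^2 + 32·x^3 + 16·x^4)·Dx^2  (order 2).
h: a_k = 0, -4, 8, -16/3, -32, 2752/15, -640, 565504/315, …
ICs: h(0) = 0, h′(0) = -4.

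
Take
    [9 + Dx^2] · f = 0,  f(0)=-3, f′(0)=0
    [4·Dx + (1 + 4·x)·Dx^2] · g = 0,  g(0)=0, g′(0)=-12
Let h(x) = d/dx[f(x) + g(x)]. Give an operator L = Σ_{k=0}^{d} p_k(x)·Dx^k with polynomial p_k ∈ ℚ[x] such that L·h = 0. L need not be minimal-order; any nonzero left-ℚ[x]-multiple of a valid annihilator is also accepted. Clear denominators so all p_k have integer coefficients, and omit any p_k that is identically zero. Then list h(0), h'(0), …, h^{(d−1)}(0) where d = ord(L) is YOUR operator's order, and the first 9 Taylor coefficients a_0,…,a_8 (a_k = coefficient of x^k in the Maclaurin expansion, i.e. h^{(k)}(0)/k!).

f: a_k = -3, 0, 27/2, 0, -81/8, 0, 243/80, 0, -2187/4480, …
g: a_k = 0, -12, 24, -64, 192, -3072/5, 2048, -49152/7, 24576, …
Weyl lclm of L_f,L_g ⇒ L₀ (ord ≤ 4).
Differentiate: ansatz ord ≤ ord L₀ ⇒ L.
L = (3780 + 2592·x + 5184·x^2) + (369 + 2124·x + 3888·x^2 + 5184·x^3)·Dx + (420 + 288·x + 576·x^2)·Dx^2 + (41 + 236·x + 432·x^2 + 576·x^3)·Dx^3  (order 3).
h: a_k = -12, 75, -192, 1455/2, -3072, 492249/40, -49152, 110098293/560, -786432, …
ICs: h(0) = -12, h′(0) = 75, h′′(0) = -384.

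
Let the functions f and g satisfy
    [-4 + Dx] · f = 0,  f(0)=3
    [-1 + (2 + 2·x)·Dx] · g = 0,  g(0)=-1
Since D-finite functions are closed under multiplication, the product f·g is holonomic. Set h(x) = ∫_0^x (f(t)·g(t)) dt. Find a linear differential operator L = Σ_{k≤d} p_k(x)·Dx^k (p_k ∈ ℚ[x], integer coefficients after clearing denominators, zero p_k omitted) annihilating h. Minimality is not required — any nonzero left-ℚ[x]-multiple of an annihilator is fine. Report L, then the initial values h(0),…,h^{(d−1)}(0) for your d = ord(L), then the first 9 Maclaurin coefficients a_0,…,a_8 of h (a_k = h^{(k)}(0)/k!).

L = (-9 - 8·x)·Dx + (2 + 2·x)·Dx^2  (order 2).
h: a_k = 0, -3, -27/4, -79/8, -683/64, -5841/640, -49553/7680, -417727/107520, -1167969/573440, …
ICs: h(0) = 0, h′(0) = -3.

f: a_k = 3, 12, 24, 32, 32, 128/5, 256/15, 1024/105, 512/105, …
g: a_k = -1, -1/2, 1/8, -1/16, 5/128, -7/256, 21/1024, -33/2048, 429/32768, …
Sym-product of L_f,L_g gives L₀ (≤ ord 1).
h=∫h₀ ⇒ L = L₀·Dx.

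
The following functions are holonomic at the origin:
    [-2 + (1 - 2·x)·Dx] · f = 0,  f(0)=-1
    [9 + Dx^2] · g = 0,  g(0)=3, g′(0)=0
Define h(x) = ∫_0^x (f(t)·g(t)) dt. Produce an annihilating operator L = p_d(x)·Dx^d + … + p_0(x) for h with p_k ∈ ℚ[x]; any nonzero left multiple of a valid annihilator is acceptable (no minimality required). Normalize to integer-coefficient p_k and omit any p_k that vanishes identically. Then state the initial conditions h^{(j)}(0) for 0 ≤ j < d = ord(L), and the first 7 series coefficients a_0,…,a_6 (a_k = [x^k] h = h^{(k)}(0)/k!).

L = (-9 + 18·x)·Dx + 4·Dx^2 + (-1 + 2·x)·Dx^3  (order 3).
h: a_k = 0, -3, -3, 1/2, 3/4, -33/40, -11/8, …
ICs: h(0) = 0, h′(0) = -3, h′′(0) = -6.

f: a_k = -1, -2, -4, -8, -16, -32, -64, …
g: a_k = 3, 0, -27/2, 0, 81/8, 0, -243/80, …
L₀ := L_f ⊗_s L_g (sym. prod.), ord ≤ 2.
h=∫₀ˣh₀: take L = L₀·Dx.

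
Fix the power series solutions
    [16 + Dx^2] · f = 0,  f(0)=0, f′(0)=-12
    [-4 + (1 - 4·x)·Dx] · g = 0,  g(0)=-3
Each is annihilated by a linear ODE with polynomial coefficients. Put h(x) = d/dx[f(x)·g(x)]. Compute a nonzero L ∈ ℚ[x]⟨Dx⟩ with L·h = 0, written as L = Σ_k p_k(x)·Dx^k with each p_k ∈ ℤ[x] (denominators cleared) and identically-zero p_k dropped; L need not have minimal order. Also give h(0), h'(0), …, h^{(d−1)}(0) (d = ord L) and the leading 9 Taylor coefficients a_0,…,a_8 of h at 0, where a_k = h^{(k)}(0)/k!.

L = (-16 - 128·x + 256·x^2) + (-8 + 32·x)·Dx + (1 - 8·x + 16·x^2)·Dx^2  (order 2).
h: a_k = 36, 288, 1440, 7680, 38784, 930816/5, 4342784/5, 138969088/35, 625362944/35, …
ICs: h(0) = 36, h′(0) = 288.

f: a_k = 0, -12, 0, 32, 0, -128/5, 0, 1024/105, 0, …
g: a_k = -3, -12, -48, -192, -768, -3072, -12288, -49152, -196608, …
Sym-product of L_f,L_g gives L₀ (≤ ord 2).
h₀' ⇒ L via d/dx closure of L₀.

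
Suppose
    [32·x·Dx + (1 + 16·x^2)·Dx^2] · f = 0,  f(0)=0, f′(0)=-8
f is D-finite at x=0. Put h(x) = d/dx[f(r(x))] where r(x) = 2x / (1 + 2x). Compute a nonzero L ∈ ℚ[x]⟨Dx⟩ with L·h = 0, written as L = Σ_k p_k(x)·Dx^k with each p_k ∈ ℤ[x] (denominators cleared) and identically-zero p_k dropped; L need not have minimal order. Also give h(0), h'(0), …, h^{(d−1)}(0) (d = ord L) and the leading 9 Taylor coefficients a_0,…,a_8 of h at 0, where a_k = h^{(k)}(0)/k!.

L = (4 + 136·x) + (1 + 4·x + 68·x^2)·Dx  (order 1).
h: a_k = -16, 64, 832, -7680, -25856, 625664, -744448, -39567360, 208891904, …
ICs: h(0) = -16.

f: a_k = 0, -8, 0, 128/3, 0, -2048/5, 0, 32768/7, 0, …
f∘r: x↦r, Dx↦Dx/r' in L_f ⇒ L₀.
Differentiate: ansatz ord ≤ ord L₀ ⇒ L.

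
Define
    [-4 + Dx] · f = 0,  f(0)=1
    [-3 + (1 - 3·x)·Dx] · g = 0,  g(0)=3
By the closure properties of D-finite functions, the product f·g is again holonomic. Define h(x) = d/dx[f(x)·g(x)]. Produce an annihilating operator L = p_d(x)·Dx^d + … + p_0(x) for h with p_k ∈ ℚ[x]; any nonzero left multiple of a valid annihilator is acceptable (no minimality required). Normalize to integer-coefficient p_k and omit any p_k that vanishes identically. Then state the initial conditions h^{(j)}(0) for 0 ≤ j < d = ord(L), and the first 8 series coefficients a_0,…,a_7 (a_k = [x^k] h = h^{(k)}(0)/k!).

L = (58 - 168·x + 144·x^2) + (-7 + 33·x - 36·x^2)·Dx  (order 1).
h: a_k = 21, 174, 879, 3644, 13793, 248786/5, 2613277/15, 8960392/15, …
ICs: h(0) = 21.

f: a_k = 1, 4, 8, 32/3, 32/3, 128/15, 256/45, 1024/315, …
g: a_k = 3, 9, 27, 81, 243, 729, 2187, 6561, …
Product ⇒ symmetric product L₀, ord ≤ 1.
h₀' ⇒ L via d/dx closure of L₀.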